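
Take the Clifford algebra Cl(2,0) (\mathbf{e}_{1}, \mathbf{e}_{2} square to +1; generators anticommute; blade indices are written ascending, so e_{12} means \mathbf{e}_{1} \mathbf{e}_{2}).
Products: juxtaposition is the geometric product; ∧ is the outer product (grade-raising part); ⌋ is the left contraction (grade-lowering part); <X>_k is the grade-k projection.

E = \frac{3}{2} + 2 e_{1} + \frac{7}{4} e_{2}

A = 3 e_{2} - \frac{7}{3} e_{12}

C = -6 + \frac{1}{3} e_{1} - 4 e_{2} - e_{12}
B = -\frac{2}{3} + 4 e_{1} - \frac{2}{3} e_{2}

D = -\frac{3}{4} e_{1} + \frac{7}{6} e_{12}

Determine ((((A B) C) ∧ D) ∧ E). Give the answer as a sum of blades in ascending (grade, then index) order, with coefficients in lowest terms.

step 1: -2 + \frac{14}{9} e_{1} + \frac{22}{3} e_{2} - \frac{94}{9} e_{12}
step 2: -\frac{736}{27} + \frac{352}{9} e_{1} - \frac{920}{27} e_{2} + 56 e_{12}
step 3: \frac{184}{9} e_{1} - \frac{4646}{81} e_{12}
step 4: \frac{92}{3} e_{1} - \frac{1357}{27} e_{12}
Answer: \frac{92}{3} e_{1} - \frac{1357}{27} e_{12}


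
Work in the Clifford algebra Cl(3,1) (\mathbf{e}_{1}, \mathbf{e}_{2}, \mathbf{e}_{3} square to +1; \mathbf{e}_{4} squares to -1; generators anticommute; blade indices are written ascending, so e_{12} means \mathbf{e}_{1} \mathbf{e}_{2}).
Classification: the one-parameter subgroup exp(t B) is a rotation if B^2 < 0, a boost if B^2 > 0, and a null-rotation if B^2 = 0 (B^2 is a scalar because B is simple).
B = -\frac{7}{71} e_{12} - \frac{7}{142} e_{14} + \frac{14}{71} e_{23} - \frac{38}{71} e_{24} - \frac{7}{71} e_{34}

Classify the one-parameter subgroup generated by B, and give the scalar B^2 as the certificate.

B^2 term by term: the squares give (-\frac{7}{71})^2*(e_{12})^2 + (-\frac{7}{142})^2*(e_{14})^2 + (\frac{14}{71})^2*(e_{23})^2 + (-\frac{38}{71})^2*(e_{24})^2 + (-\frac{7}{71})^2*(e_{34})^2 = \frac{49}{5041}*(-1) + \frac{49}{20164}*(+1) + \frac{196}{5041}*(-1) + \frac{1444}{5041}*(+1) + \frac{49}{5041}*(+1) = \frac{1}{4} (each basis 2-blade squares to minus the product of its generators' squares); cross terms between blades sharing an index anticommute and cancel; the commuting (index-disjoint) pairs give grade-4 terms 2*c*c'*(blade product), which cancel blade by blade — e_{1234}: \frac{98}{5041} - \frac{98}{5041} = 0 — confirming B is simple. So B^2 = \frac{1}{4}.
Answer: boost, certificate B^2 = \frac{1}{4}. Because \frac{1}{4} is invariant under every versor sandwich, the classification follows from its sign alone.


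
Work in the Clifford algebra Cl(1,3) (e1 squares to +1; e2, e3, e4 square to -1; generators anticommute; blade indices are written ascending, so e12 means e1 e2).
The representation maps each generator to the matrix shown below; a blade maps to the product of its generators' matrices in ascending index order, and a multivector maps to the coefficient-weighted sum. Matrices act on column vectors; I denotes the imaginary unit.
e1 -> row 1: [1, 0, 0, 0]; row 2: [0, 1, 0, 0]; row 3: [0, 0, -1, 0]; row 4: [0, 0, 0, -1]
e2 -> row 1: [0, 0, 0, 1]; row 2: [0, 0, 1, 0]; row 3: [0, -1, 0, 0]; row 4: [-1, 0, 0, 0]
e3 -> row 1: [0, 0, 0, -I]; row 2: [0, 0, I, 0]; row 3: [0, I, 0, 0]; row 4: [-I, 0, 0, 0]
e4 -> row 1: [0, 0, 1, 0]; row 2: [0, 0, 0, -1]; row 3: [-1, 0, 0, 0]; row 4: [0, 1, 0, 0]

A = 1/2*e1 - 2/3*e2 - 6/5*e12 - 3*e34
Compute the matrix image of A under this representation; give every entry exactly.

Bivector images (products of the table entries): rho(e12) = rho(e1)rho(e2) = row 1: [0, 0, 0, 1]; row 2: [0, 0, 1, 0]; row 3: [0, 1, 0, 0]; row 4: [1, 0, 0, 0]; rho(e34) = rho(e3)rho(e4) = row 1: [0, -I, 0, 0]; row 2: [-I, 0, 0, 0]; row 3: [0, 0, 0, -I]; row 4: [0, 0, -I, 0].
M = (1/2)*rho(e1) + (-2/3)*rho(e2) + (-6/5)*rho(e12) + (-3)*rho(e34), summed entrywise:
Answer: row 1: [1/2, 3*I, 0, -28/15]; row 2: [3*I, 1/2, -28/15, 0]; row 3: [0, -8/15, -1/2, 3*I]; row 4: [-8/15, 0, 3*I, -1/2]


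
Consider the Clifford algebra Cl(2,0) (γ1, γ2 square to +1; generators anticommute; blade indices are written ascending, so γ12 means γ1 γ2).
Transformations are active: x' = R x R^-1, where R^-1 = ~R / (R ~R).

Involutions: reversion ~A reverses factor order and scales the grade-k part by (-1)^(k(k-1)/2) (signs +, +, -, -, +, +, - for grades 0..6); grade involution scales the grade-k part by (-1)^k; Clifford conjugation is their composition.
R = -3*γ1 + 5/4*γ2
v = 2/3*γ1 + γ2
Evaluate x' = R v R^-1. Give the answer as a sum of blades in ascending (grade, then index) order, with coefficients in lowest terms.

~R = -3*γ1 + 5/4*γ2, and R ~R = 169/16, so R^-1 = ~R / (169/16).
R v = -3/4 - 23/6*γ12
Answer: -122/507*γ1 - 199/169*γ2


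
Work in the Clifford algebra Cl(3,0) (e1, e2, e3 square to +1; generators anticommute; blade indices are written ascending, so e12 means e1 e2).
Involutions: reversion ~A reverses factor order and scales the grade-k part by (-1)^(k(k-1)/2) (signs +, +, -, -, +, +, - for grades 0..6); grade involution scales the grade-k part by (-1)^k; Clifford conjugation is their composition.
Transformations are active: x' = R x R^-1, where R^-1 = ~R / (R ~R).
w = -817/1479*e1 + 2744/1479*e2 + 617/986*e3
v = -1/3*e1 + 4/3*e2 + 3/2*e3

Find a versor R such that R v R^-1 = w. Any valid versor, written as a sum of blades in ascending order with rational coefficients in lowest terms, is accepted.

Key observation: q(v) = q(w) = 149/36 (sandwiches preserve the norm), so R = v + w = -1310/1479*e1 + 1572/493*e2 + 1048/493*e3 works whenever it is invertible — the component of v along it is kept and (v - w)/2 reverses, sending v to w.
Answer: -1310/1479*e1 + 1572/493*e2 + 1048/493*e3


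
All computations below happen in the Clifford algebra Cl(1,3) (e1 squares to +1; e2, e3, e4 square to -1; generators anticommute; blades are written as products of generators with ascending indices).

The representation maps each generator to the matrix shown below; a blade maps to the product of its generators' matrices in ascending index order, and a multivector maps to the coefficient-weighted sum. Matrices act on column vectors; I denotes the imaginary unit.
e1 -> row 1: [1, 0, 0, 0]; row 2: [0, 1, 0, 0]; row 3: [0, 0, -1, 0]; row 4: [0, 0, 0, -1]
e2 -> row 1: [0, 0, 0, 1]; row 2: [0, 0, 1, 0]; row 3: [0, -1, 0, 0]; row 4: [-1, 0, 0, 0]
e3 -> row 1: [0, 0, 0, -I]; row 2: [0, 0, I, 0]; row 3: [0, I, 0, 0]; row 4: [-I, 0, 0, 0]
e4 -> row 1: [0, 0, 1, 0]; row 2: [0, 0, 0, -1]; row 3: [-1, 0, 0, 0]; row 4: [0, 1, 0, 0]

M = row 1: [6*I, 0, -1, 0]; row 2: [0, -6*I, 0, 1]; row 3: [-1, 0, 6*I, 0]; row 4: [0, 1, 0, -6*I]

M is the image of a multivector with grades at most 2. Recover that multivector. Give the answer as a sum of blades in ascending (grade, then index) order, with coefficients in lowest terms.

Method: the blade images are trace-orthogonal — tr(rho(e_A) rho(e_B)^-1) = 4 if A = B and 0 otherwise — and rho(e_A)^-1 = (e_A)^2 * rho(e_A) with (e_A)^2 = +1 or -1, so the coefficient of e_A in the preimage is (e_A)^2 * tr(M rho(e_A))/4.
Nonzero projections over blades of grade <= 2: e1 e4: (e1 e4)^2 = +1, tr(M rho(e1 e4)) = -4, coefficient -1; e2 e3: (e2 e3)^2 = -1, tr(M rho(e2 e3)) = 24, coefficient -6. Every other blade of grade <= 2 projects to 0.
Answer: -e1 e4 - 6*e2 e3


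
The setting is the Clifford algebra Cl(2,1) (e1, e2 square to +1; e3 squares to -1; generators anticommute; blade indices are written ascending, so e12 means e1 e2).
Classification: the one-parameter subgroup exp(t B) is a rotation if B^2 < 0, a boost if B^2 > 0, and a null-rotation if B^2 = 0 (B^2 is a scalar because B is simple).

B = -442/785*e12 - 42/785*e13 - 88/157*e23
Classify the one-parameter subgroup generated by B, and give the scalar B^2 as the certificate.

B^2 term by term: the squares give (-442/785)^2*(e12)^2 + (-42/785)^2*(e13)^2 + (-88/157)^2*(e23)^2 = 195364/616225*(-1) + 1764/616225*(+1) + 7744/24649*(+1) = 0 (each basis 2-blade squares to minus the product of its generators' squares); cross terms between blades sharing an index anticommute and cancel. So B^2 = 0.
Answer: null-rotation, certificate B^2 = 0. The invariant at work: B^2 = 0 is unchanged by conjugation, hence its sign classifies the subgroup whatever basis B is written in.


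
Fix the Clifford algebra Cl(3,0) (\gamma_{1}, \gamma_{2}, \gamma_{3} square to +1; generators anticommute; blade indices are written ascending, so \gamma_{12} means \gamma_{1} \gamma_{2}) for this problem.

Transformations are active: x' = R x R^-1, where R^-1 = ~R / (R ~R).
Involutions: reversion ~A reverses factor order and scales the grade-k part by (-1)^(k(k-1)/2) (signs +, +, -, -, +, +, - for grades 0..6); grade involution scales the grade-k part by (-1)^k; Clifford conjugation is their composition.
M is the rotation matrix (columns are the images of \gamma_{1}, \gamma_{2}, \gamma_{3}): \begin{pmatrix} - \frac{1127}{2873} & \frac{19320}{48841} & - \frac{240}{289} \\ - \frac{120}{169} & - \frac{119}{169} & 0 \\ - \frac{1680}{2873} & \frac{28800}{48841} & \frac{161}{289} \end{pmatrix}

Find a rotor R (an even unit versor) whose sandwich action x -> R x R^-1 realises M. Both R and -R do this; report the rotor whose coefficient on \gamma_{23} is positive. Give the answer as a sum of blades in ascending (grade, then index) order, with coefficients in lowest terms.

Method: write R = a + b12*\gamma_{12} + b13*\gamma_{13} + b23*\gamma_{23} with a^2 + b12^2 + b13^2 + b23^2 = 1 (so R^-1 = ~R). Expanding the columns R e_j ~R gives tr M = 4a^2 - 1 and, from the antisymmetric part, M21 - M12 = -4a*b12, M13 - M31 = 4a*b13, M32 - M23 = -4a*b23.
Here tr M = -\frac{26341}{48841}, so a^2 = (1 + tr M)/4 = \frac{5625}{48841} and a = ±\frac{75}{221}. Taking a = \frac{75}{221}: M21 - M12 = -\frac{54000}{48841}, M13 - M31 = -\frac{12000}{48841}, M32 - M23 = \frac{28800}{48841}, giving b12 = \frac{180}{221}, b13 = -\frac{40}{221}, b23 = -\frac{96}{221}, i.e. R = \frac{75}{221} + \frac{180}{221} \gamma_{12} - \frac{40}{221} \gamma_{13} - \frac{96}{221} \gamma_{23}.
Its \gamma_{23} coefficient is negative, so report the other preimage -R.
Answer: -\frac{75}{221} - \frac{180}{221} \gamma_{12} + \frac{40}{221} \gamma_{13} + \frac{96}{221} \gamma_{23}. Note: both R and -R realise this M (trace -\frac{26341}{48841}); the covering map identifies them, and the \gamma_{23}-coefficient sign is the tie-breaker.


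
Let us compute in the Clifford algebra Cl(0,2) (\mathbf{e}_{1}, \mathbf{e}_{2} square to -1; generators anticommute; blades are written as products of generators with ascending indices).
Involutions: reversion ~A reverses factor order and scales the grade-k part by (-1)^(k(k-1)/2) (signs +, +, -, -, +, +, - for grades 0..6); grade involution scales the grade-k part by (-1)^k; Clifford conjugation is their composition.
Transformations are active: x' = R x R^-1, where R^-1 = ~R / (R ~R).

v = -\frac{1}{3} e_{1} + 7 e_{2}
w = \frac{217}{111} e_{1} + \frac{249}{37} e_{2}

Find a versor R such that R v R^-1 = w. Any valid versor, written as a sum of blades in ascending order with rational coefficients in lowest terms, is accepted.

Take R = v + w = \frac{60}{37} e_{1} + \frac{508}{37} e_{2}. Because q(v) = q(w) = -\frac{442}{9}, conjugation by R sends v exactly to w.
Answer: \frac{60}{37} e_{1} + \frac{508}{37} e_{2}


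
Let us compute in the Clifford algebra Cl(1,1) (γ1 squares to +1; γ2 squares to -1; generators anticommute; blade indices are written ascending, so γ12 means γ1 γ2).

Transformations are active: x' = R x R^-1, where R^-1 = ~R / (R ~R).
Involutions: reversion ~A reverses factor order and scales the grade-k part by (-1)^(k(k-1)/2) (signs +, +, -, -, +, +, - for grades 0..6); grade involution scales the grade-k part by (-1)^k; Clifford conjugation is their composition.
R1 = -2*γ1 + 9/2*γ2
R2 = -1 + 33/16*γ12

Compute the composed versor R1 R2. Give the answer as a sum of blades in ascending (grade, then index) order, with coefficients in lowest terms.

Distribute over the terms of R1 (each basis-blade product reordered to ascending indices, repeated generators contracted through their squares):
(-2*γ1) R2 = 2*γ1 - 33/8*γ2
(9/2*γ2) R2 = 297/32*γ1 - 9/2*γ2
Summing the partial products and collecting blades:
Answer: 361/32*γ1 - 69/8*γ2


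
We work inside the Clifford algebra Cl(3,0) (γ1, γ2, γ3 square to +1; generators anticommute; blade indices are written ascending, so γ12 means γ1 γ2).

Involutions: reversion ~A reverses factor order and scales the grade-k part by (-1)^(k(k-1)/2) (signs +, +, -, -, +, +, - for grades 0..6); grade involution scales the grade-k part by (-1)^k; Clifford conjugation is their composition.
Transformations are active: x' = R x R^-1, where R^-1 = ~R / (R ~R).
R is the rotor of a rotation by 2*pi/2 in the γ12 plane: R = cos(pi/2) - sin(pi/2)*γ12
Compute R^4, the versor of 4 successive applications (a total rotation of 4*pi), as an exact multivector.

The rotor phase is half the rotation angle and phases add under composition, so 4 steps in the γ12 plane accumulate phase 4*(pi/2) = 2*pi: R^4 = cos(2*pi) - sin(2*pi)*γ12.
cos(2*pi) = 1 and sin(2*pi) = 0, so R^4 = 1. The total rotation 4*pi is 2 full turns, so every vector returns to itself, yet the rotor is +1, back on the identity sheet (an even number of 2*pi turns).
Answer: 1


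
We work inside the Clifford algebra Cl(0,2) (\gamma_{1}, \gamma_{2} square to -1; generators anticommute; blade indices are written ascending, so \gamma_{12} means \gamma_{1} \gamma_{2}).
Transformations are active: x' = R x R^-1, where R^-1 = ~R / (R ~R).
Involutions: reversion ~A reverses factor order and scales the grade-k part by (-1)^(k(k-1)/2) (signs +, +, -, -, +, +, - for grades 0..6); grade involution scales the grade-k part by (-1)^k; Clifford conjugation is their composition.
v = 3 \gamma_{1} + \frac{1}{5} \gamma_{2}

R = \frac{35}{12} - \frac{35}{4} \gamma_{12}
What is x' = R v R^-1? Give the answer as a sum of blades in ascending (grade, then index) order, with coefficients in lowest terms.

~R = \frac{35}{12} + \frac{35}{4} \gamma_{12}, and R ~R = \frac{6125}{72}, so R^-1 = ~R / (\frac{6125}{72}).
R v = \frac{21}{2} \gamma_{1} - \frac{77}{3} \gamma_{2}
Answer: -\frac{57}{25} \gamma_{1} - \frac{49}{25} \gamma_{2}


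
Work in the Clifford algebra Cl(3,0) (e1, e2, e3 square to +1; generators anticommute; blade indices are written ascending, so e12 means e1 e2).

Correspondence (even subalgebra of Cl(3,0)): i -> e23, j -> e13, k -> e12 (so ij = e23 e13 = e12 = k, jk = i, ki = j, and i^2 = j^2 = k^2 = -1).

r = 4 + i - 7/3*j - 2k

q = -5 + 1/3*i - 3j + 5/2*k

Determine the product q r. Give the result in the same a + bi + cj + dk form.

In blades: q = -5 + 5/2*e12 - 3*e13 + 1/3*e23, r = 4 - 2*e12 - 7/3*e13 + e23.
Distribute q over r term by term (generator squares from the signature, products reordered to ascending indices): (-5)*r = -20 + 10*e12 + 35/3*e13 - 5*e23; (5/2*e12)*r = 5 + 10*e12 + 5/2*e13 + 35/6*e23; (-3*e13)*r = -7 + 3*e12 - 12*e13 + 6*e23; (1/3*e23)*r = -1/3 - 7/9*e12 + 2/3*e13 + 4/3*e23.
Sum: -67/3 + 200/9*e12 + 17/6*e13 + 49/6*e23; translating back through the correspondence:
Answer: -67/3 + 49/6*i + 17/6*j + 200/9*k


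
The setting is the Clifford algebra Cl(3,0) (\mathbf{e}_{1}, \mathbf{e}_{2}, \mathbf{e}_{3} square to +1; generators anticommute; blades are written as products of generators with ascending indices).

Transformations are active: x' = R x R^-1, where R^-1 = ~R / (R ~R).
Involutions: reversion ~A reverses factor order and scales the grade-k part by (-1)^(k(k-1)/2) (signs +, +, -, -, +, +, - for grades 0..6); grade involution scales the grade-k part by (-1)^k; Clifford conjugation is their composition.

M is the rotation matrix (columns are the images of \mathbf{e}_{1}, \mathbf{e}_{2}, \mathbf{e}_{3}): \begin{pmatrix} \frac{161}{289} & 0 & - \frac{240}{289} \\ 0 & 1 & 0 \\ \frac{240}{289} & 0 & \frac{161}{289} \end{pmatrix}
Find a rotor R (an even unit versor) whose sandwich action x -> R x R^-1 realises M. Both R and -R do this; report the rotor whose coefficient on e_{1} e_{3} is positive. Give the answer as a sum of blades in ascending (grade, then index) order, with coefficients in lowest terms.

Method: write R = a + b12*e_{1} e_{2} + b13*e_{1} e_{3} + b23*e_{2} e_{3} with a^2 + b12^2 + b13^2 + b23^2 = 1 (so R^-1 = ~R). Expanding the columns R e_j ~R gives tr M = 4a^2 - 1 and, from the antisymmetric part, M21 - M12 = -4a*b12, M13 - M31 = 4a*b13, M32 - M23 = -4a*b23.
Here tr M = \frac{611}{289}, so a^2 = (1 + tr M)/4 = \frac{225}{289} and a = ±\frac{15}{17}. Taking a = \frac{15}{17}: M21 - M12 = 0, M13 - M31 = -\frac{480}{289}, M32 - M23 = 0, giving b12 = 0, b13 = -\frac{8}{17}, b23 = 0, i.e. R = \frac{15}{17} - \frac{8}{17} e_{1} e_{3}.
Its e_{1} e_{3} coefficient is negative, so report the other preimage -R.
Answer: -\frac{15}{17} + \frac{8}{17} e_{1} e_{3}. Note: both R and -R realise this M (trace \frac{611}{289}); the covering map identifies them, and the e_{1} e_{3}-coefficient sign is the tie-breaker.


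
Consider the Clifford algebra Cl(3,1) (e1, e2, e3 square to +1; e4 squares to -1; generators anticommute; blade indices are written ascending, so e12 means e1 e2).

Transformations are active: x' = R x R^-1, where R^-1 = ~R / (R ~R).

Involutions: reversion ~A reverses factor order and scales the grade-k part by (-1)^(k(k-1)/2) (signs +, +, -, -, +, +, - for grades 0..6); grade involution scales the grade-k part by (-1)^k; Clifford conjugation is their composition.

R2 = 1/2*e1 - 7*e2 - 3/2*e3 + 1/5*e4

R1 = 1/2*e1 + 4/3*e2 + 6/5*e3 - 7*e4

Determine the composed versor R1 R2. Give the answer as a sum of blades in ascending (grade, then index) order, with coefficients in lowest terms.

Distribute over the terms of R1 (each basis-blade product reordered to ascending indices, repeated generators contracted through their squares):
(1/2*e1) R2 = 1/4 - 7/2*e12 - 3/4*e13 + 1/10*e14
(4/3*e2) R2 = -28/3 - 2/3*e12 - 2*e23 + 4/15*e24
(6/5*e3) R2 = -9/5 - 3/5*e13 + 42/5*e23 + 6/25*e34
(-7*e4) R2 = 7/5 + 7/2*e14 - 49*e24 - 21/2*e34
Summing the partial products and collecting blades:
Answer: -569/60 - 25/6*e12 - 27/20*e13 + 18/5*e14 + 32/5*e23 - 731/15*e24 - 513/50*e34


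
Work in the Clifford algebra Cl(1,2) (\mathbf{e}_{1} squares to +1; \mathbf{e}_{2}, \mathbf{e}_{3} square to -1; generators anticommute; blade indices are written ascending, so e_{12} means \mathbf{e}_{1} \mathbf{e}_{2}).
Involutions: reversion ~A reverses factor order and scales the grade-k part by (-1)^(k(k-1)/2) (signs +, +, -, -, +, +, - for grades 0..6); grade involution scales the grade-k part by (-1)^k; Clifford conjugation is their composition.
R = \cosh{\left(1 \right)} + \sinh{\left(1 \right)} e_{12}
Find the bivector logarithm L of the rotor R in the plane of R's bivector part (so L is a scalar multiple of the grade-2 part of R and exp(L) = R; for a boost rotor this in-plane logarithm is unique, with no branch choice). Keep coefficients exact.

The scalar part of R is \cosh{\left(1 \right)}, so cosh pins the rapidity up to sign — the sign comes from the bivector part; dividing that part by sinh of the rapidity yields the plane, and the in-plane L = rapidity * plane is unique because the two sign choices cancel.
Concretely: cosh(rapidity) = \cosh{\left(1 \right)} gives rapidity = ±1, and since rapidity/sinh(rapidity) is even the sign is immaterial: L = (rapidity/sinh(rapidity)) * <R>_2 = (\frac{1}{\sinh{\left(1 \right)}}) * <R>_2.
Answer: e_{12}


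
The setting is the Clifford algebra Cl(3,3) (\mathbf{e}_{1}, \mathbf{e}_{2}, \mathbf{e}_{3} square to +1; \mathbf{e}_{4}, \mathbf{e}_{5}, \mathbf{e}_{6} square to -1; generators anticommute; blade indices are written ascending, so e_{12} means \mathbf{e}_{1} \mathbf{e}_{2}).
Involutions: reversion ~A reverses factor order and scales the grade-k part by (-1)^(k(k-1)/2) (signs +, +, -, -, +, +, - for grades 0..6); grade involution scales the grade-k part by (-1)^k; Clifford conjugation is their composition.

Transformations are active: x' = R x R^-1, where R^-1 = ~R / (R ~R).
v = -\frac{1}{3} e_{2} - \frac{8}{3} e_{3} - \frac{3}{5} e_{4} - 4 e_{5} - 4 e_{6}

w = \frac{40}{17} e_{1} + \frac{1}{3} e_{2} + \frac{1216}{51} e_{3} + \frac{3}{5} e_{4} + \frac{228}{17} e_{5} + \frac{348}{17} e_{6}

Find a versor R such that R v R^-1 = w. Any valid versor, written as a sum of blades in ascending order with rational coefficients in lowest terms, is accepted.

Why this works: both vectors square to -\frac{5656}{225}, so q(v) = q(w) and R = v + w = \frac{40}{17} e_{1} + \frac{360}{17} e_{3} + \frac{160}{17} e_{5} + \frac{280}{17} e_{6} carries v to w — its own direction survives, the complement (v - w)/2 flips.
Answer: \frac{40}{17} e_{1} + \frac{360}{17} e_{3} + \frac{160}{17} e_{5} + \frac{280}{17} e_{6}


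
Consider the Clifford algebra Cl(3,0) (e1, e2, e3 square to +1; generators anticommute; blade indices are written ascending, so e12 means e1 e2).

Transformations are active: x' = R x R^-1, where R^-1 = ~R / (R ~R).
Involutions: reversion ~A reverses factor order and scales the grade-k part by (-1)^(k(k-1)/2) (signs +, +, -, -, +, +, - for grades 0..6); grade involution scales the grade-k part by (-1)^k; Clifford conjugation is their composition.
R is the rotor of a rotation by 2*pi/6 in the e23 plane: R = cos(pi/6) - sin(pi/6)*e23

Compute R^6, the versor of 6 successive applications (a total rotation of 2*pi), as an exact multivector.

The rotor phase is half the rotation angle and phases add under composition, so 6 steps in the e23 plane accumulate phase 6*(pi/6) = pi: R^6 = cos(pi) - sin(pi)*e23.
cos(pi) = -1 and sin(pi) = 0, so R^6 = -1. The total rotation 2*pi is 1 full turn, so every vector returns to itself, yet the rotor is -1, on the OTHER sheet of the double cover (an odd number of 2*pi turns).
Answer: -1


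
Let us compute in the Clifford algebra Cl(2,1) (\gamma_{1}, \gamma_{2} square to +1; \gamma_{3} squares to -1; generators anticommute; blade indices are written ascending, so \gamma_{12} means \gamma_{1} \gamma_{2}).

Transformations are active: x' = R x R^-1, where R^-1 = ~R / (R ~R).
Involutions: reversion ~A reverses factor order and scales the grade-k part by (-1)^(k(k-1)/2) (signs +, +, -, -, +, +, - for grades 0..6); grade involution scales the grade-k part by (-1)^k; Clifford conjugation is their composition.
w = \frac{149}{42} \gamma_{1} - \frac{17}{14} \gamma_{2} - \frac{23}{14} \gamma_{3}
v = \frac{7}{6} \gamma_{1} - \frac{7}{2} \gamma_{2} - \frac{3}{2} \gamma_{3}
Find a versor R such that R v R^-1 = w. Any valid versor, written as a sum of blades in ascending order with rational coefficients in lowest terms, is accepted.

Since q(v) = q(w) = \frac{409}{36}, the sum R = v + w = \frac{33}{7} \gamma_{1} - \frac{33}{7} \gamma_{2} - \frac{22}{7} \gamma_{3} does the job whenever invertible.
Answer: \frac{33}{7} \gamma_{1} - \frac{33}{7} \gamma_{2} - \frac{22}{7} \gamma_{3}


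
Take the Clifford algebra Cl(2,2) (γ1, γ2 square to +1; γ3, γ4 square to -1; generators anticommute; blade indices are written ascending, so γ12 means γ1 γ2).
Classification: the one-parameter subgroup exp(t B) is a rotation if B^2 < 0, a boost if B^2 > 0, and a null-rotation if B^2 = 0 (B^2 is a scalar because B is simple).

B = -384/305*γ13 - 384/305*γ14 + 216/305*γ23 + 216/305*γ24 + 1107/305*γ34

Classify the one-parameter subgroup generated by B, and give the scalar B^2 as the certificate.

B^2 term by term: the squares give (-384/305)^2*(γ13)^2 + (-384/305)^2*(γ14)^2 + (216/305)^2*(γ23)^2 + (216/305)^2*(γ24)^2 + (1107/305)^2*(γ34)^2 = 147456/93025*(+1) + 147456/93025*(+1) + 46656/93025*(+1) + 46656/93025*(+1) + 1225449/93025*(-1) = -9 (each basis 2-blade squares to minus the product of its generators' squares); cross terms between blades sharing an index anticommute and cancel; the commuting (index-disjoint) pairs give grade-4 terms 2*c*c'*(blade product), which cancel blade by blade — γ1234: 165888/93025 - 165888/93025 = 0 — confirming B is simple. So B^2 = -9.
Answer: rotation, certificate B^2 = -9. Why this suffices: the scalar -9 survives any versor conjugation, so its sign alone determines the class however B is presented.


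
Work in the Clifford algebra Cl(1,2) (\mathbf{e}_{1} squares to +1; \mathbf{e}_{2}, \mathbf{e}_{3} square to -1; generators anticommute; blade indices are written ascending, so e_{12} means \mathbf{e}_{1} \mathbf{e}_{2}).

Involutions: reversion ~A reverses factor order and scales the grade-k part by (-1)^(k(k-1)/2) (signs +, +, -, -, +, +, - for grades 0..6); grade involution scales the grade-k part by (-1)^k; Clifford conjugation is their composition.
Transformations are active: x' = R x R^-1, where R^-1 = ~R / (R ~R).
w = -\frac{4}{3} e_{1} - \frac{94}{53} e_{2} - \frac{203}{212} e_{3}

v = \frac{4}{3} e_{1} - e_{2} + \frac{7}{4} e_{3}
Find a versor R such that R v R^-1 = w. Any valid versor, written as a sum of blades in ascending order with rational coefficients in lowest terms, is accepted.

Equal squares first: v^2 = w^2 = -\frac{329}{144}. Then v + w = -\frac{147}{53} e_{2} + \frac{42}{53} e_{3} is a versor taking v to w, provided it is invertible.
Answer: -\frac{147}{53} e_{2} + \frac{42}{53} e_{3}


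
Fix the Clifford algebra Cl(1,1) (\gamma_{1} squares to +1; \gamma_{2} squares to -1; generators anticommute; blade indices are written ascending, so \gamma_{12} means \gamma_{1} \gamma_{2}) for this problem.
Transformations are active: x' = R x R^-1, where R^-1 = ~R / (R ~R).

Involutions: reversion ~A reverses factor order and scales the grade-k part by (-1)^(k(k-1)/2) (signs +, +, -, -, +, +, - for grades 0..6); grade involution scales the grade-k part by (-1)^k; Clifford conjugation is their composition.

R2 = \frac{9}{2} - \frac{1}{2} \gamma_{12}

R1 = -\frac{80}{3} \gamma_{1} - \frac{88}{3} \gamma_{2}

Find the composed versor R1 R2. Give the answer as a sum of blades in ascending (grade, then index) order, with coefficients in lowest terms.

Distribute over the terms of R1 (each basis-blade product reordered to ascending indices, repeated generators contracted through their squares):
(-\frac{80}{3} \gamma_{1}) R2 = -120 \gamma_{1} + \frac{40}{3} \gamma_{2}
(-\frac{88}{3} \gamma_{2}) R2 = \frac{44}{3} \gamma_{1} - 132 \gamma_{2}
Summing the partial products and collecting blades:
Answer: -\frac{316}{3} \gamma_{1} - \frac{356}{3} \gamma_{2}


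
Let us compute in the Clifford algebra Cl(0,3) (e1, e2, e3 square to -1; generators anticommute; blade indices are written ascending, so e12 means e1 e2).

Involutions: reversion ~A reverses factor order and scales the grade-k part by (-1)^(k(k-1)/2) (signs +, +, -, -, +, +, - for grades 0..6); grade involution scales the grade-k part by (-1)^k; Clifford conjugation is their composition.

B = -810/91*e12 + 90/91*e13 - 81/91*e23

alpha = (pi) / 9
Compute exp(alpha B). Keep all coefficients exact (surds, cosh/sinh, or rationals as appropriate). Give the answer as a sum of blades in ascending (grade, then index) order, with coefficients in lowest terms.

B^2 term by term: the squares give (-810/91)^2*(e12)^2 + (90/91)^2*(e13)^2 + (-81/91)^2*(e23)^2 = 656100/8281*(-1) + 8100/8281*(-1) + 6561/8281*(-1) = -81 (each basis 2-blade squares to minus the product of its generators' squares); cross terms between blades sharing an index anticommute and cancel. So B^2 = -81.
B^2 = -81 — B^2 < 0, so the exponential closes trigonometrically: l = 9, alpha*l = pi, so exp(alpha B) = cos(pi) + (sin(pi)/9)*B = -1 + (0)*B.
Answer: -1


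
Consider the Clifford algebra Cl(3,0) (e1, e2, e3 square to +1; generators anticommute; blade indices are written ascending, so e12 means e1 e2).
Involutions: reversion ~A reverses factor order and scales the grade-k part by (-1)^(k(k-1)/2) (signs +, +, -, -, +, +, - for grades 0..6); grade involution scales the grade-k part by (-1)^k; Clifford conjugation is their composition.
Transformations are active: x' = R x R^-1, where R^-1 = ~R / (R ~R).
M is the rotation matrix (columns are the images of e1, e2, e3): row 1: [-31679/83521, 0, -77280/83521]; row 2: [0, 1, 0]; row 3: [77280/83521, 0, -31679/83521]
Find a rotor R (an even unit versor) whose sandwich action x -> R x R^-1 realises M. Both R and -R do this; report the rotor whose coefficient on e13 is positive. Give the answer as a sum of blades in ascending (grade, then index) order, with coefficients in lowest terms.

Method: write R = a + b12*e12 + b13*e13 + b23*e23 with a^2 + b12^2 + b13^2 + b23^2 = 1 (so R^-1 = ~R). Expanding the columns R e_j ~R gives tr M = 4a^2 - 1 and, from the antisymmetric part, M21 - M12 = -4a*b12, M13 - M31 = 4a*b13, M32 - M23 = -4a*b23.
Here tr M = 20163/83521, so a^2 = (1 + tr M)/4 = 25921/83521 and a = ±161/289. Taking a = 161/289: M21 - M12 = 0, M13 - M31 = -154560/83521, M32 - M23 = 0, giving b12 = 0, b13 = -240/289, b23 = 0, i.e. R = 161/289 - 240/289*e13.
Its e13 coefficient is negative, so report the other preimage -R.
Answer: -161/289 + 240/289*e13. Note: both R and -R realise this M (trace 20163/83521); the covering map identifies them, and the e13-coefficient sign is the tie-breaker.


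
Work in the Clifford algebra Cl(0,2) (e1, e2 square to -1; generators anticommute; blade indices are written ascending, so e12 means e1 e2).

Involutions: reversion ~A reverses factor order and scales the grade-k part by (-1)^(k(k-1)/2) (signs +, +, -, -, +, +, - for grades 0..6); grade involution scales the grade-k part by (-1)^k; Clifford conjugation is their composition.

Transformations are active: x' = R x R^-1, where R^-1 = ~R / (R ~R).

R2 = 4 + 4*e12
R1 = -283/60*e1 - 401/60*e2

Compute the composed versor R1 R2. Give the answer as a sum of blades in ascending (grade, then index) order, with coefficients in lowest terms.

Distribute over the terms of R1 (each basis-blade product reordered to ascending indices, repeated generators contracted through their squares):
(-283/60*e1) R2 = -283/15*e1 + 283/15*e2
(-401/60*e2) R2 = -401/15*e1 - 401/15*e2
Summing the partial products and collecting blades:
Answer: -228/5*e1 - 118/15*e2


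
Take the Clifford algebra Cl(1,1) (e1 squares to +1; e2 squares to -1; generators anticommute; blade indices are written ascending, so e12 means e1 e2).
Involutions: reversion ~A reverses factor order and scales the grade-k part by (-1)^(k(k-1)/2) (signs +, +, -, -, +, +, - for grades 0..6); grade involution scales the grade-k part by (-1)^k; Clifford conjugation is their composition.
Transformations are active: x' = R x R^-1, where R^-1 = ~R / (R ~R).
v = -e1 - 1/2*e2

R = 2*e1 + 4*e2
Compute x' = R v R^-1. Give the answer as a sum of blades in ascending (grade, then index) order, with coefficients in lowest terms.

~R = 2*e1 + 4*e2, and R ~R = -12, so R^-1 = ~R / (-12).
R v = 3*e12
Answer: e1 + 1/2*e2


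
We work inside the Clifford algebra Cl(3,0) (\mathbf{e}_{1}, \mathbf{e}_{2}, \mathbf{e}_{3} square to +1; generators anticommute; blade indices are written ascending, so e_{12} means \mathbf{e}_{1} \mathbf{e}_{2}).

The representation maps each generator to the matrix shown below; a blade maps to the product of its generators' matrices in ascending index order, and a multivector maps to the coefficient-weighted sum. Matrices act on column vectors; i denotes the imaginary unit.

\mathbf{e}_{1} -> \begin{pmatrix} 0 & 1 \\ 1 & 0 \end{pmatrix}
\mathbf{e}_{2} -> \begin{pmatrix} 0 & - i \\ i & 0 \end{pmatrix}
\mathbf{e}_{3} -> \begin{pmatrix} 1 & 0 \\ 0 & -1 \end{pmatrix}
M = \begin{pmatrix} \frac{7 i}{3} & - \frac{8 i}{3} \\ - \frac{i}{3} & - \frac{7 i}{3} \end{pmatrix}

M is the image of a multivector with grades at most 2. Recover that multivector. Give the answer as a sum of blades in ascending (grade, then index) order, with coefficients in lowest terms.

Method: 1, rho(e_{1}), rho(e_{2}), rho(e_{3}) form a trace-orthogonal basis of the 2x2 complex matrices (tr(X Y) = 2 if X = Y, else 0), so M = m0*1 + m1*rho(e_{1}) + m2*rho(e_{2}) + m3*rho(e_{3}) with m0 = tr(M)/2 = 0, m1 = tr(M rho(e_{1}))/2 = - \frac{3 i}{2}, m2 = tr(M rho(e_{2}))/2 = \frac{7}{6}, m3 = tr(M rho(e_{3}))/2 = \frac{7 i}{3}.
Multiplying table entries, the bivector images are rho(e_{12}) = i*rho(e_{3}), rho(e_{13}) = -i*rho(e_{2}), rho(e_{23}) = i*rho(e_{1}); with real blade coefficients the real parts of m0..m3 are the coefficients of 1, e_{1}, e_{2}, e_{3} and the imaginary parts give the bivectors (e_{23}: Im m1, e_{13}: -Im m2, e_{12}: Im m3).
Answer: \frac{7}{6} e_{2} + \frac{7}{3} e_{12} - \frac{3}{2} e_{23}


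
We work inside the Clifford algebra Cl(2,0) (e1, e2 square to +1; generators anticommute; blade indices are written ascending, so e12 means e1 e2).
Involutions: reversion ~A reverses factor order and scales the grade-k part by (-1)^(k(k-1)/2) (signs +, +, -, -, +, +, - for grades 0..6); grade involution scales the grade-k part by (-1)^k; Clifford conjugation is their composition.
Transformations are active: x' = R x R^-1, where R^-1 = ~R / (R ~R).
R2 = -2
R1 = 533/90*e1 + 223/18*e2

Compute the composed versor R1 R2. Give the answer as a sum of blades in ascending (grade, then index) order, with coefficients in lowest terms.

Distribute over the terms of R2 (each basis-blade product reordered to ascending indices, repeated generators contracted through their squares):
R1 (-2) = -533/45*e1 - 223/9*e2
Answer: -533/45*e1 - 223/9*e2


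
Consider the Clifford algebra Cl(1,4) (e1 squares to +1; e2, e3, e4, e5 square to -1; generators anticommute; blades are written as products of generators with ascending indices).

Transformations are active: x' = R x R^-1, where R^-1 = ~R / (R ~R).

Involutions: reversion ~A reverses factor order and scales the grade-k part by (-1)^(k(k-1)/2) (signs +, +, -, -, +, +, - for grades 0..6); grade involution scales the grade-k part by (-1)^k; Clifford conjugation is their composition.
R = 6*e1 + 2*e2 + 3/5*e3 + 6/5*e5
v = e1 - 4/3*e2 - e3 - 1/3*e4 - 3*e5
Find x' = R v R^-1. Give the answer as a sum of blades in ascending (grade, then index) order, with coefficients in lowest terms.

~R = 6*e1 + 2*e2 + 3/5*e3 + 6/5*e5, and R ~R = 151/5, so R^-1 = ~R / (151/5).
R v = 193/15 - 10*e1 e2 - 33/5*e1 e3 - 2*e1 e4 - 96/5*e1 e5 - 6/5*e2 e3 - 2/3*e2 e4 - 22/5*e2 e5 - 1/5*e3 e4 - 3/5*e3 e5 + 2/5*e4 e5
Answer: 621/151*e1 + 1376/453*e2 + 1141/755*e3 + 1/3*e4 + 3037/755*e5


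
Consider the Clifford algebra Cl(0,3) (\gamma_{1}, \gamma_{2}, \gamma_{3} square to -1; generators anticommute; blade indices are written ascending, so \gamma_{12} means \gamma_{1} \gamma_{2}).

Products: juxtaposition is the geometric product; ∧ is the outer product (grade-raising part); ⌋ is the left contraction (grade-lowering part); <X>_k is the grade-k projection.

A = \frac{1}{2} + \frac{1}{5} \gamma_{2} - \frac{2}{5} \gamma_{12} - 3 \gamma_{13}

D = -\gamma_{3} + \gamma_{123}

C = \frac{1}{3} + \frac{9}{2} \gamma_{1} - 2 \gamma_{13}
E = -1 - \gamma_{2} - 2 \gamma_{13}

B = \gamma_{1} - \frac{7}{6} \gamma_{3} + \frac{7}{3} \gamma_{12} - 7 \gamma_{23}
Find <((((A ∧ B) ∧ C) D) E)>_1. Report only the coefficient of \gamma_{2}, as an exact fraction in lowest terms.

step 1: \frac{1}{2} \gamma_{1} - \frac{7}{12} \gamma_{3} + \frac{29}{30} \gamma_{12} - \frac{56}{15} \gamma_{23} + \frac{7}{15} \gamma_{123}
step 2: \frac{1}{6} \gamma_{1} - \frac{7}{36} \gamma_{3} + \frac{29}{90} \gamma_{12} + \frac{21}{8} \gamma_{13} - \frac{56}{45} \gamma_{23} - \frac{749}{45} \gamma_{123}
step 3: -\frac{3031}{180} + \frac{1393}{360} \gamma_{1} + \frac{497}{360} \gamma_{2} - \frac{29}{90} \gamma_{3} - \frac{329}{20} \gamma_{12} - \frac{1}{6} \gamma_{13} - \frac{1}{6} \gamma_{23} - \frac{29}{90} \gamma_{123}
step 4: \frac{6439}{360} - \frac{787}{40} \gamma_{1} + \frac{5797}{360} \gamma_{2} + \frac{1481}{180} \gamma_{3} + \frac{4409}{360} \gamma_{12} + \frac{205}{6} \gamma_{13} + \frac{2947}{90} \gamma_{23} + \frac{35}{12} \gamma_{123}
step 5: -\frac{787}{40} \gamma_{1} + \frac{5797}{360} \gamma_{2} + \frac{1481}{180} \gamma_{3}
Answer: \frac{5797}{360}


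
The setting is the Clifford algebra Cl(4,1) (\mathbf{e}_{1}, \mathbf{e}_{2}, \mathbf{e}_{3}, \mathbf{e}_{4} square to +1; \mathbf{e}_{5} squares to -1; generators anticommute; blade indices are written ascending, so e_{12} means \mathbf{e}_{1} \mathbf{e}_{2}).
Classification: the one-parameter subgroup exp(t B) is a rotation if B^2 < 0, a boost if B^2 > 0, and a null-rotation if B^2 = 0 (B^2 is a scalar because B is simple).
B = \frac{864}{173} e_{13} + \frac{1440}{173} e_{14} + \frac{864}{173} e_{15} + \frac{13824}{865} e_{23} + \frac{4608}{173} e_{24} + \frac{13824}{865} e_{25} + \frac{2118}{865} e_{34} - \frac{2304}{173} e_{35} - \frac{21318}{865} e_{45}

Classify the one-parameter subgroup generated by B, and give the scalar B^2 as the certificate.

B^2 term by term: the squares give (\frac{864}{173})^2*(e_{13})^2 + (\frac{1440}{173})^2*(e_{14})^2 + (\frac{864}{173})^2*(e_{15})^2 + (\frac{13824}{865})^2*(e_{23})^2 + (\frac{4608}{173})^2*(e_{24})^2 + (\frac{13824}{865})^2*(e_{25})^2 + (\frac{2118}{865})^2*(e_{34})^2 + (-\frac{2304}{173})^2*(e_{35})^2 + (-\frac{21318}{865})^2*(e_{45})^2 = \frac{746496}{29929}*(-1) + \frac{2073600}{29929}*(-1) + \frac{746496}{29929}*(+1) + \frac{191102976}{748225}*(-1) + \frac{21233664}{29929}*(-1) + \frac{191102976}{748225}*(+1) + \frac{4485924}{748225}*(-1) + \frac{5308416}{29929}*(+1) + \frac{454457124}{748225}*(+1) = 0 (each basis 2-blade squares to minus the product of its generators' squares); cross terms between blades sharing an index anticommute and cancel; the commuting (index-disjoint) pairs give grade-4 terms 2*c*c'*(blade product), which cancel blade by blade — e_{1234}: -\frac{7962624}{29929} + \frac{7962624}{29929} = 0; e_{1235}: -\frac{23887872}{149645} + \frac{23887872}{149645} = 0; e_{1245}: -\frac{7962624}{29929} + \frac{7962624}{29929} = 0; e_{1345}: -\frac{36837504}{149645} + \frac{6635520}{29929} + \frac{3659904}{149645} = 0; e_{2345}: -\frac{589400064}{748225} + \frac{21233664}{29929} + \frac{58558464}{748225} = 0 — confirming B is simple. So B^2 = 0.
Answer: null-rotation, certificate B^2 = 0. Certificate logic: 0 is a conjugation-invariant scalar, so its sign fixes rotation versus boost versus null-rotation outright.


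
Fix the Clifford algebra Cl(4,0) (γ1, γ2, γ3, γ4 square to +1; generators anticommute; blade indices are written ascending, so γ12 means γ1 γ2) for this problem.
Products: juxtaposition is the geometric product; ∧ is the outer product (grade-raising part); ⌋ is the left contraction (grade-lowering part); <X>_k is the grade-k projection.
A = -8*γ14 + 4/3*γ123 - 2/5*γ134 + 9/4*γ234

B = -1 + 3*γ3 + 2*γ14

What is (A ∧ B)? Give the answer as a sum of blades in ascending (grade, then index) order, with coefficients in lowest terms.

step 1: 8*γ14 - 4/3*γ123 + 122/5*γ134 - 9/4*γ234
Answer: 8*γ14 - 4/3*γ123 + 122/5*γ134 - 9/4*γ234


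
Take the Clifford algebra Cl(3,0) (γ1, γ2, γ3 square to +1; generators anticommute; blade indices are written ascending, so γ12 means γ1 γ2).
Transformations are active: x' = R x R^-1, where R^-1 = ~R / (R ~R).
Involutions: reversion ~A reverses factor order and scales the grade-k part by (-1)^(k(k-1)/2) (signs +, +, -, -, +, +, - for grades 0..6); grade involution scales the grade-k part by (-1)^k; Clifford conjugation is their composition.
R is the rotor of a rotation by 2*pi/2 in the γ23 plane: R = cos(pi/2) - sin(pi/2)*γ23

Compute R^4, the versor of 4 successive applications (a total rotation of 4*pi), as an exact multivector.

Rotor phase runs at HALF the rotation angle; powers of one rotor simply add phase, so after 4 steps in γ23 the phase is 4*pi/2 = 2*pi and R^4 = cos(2*pi) - sin(2*pi)*γ23.
cos(2*pi) = 1 and sin(2*pi) = 0, so R^4 = 1. The total rotation 4*pi is 2 full turns, so every vector returns to itself, yet the rotor is +1, back on the identity sheet (an even number of 2*pi turns).
Answer: 1


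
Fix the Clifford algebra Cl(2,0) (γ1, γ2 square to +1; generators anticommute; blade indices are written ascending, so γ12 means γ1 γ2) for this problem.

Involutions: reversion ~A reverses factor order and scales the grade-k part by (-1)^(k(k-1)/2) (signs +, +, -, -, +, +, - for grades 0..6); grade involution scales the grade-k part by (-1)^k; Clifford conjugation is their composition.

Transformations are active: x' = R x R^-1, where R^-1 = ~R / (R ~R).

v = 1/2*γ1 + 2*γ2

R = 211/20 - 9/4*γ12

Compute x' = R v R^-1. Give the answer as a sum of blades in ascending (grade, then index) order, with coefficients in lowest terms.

~R = 211/20 + 9/4*γ12, and R ~R = 23273/200, so R^-1 = ~R / (23273/200).
R v = 31/40*γ1 + 889/40*γ2
Answer: -8366/23273*γ1 + 94487/46546*γ2
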